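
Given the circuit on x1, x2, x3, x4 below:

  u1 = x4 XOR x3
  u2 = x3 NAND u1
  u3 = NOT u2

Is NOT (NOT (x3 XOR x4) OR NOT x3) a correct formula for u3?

Yes

u1 = x4 XOR x3
u2 = x3 NAND u1 = x3 NAND (x4 XOR x3)
u3 = NOT u2 = NOT (x3 NAND (x4 XOR x3))
At x1=0, x2=0, x3=0, x4=0: circuit gives 0, formula gives 0.
At x1=0, x2=0, x3=1, x4=0: circuit gives 1, formula gives 1.
Agrees on all 16 inputs.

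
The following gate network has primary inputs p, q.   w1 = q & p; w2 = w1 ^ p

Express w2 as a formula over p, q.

w1 = q & p
w2 = w1 ^ p = (q & p) ^ p

(q & p) ^ p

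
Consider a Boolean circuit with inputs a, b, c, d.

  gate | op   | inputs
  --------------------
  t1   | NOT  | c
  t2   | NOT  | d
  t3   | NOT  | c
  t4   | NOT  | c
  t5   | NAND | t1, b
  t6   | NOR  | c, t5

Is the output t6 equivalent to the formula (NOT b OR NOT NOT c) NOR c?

Yes

t1 = NOT c
t5 = t1 NAND b = NOT c NAND b
t6 = c NOR t5 = c NOR (NOT c NAND b)
At a=0, b=0, c=0, d=0: circuit gives 0, formula gives 0.
At a=0, b=1, c=0, d=0: circuit gives 1, formula gives 1.
Agrees on all 16 inputs.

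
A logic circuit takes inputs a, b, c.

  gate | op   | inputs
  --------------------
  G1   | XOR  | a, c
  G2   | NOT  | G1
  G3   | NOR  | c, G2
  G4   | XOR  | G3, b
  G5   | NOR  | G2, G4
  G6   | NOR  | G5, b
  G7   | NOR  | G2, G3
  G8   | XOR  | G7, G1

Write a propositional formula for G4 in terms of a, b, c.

G1 = a XOR c
G2 = NOT G1 = NOT (a XOR c)
G3 = c NOR G2 = c NOR NOT (a XOR c)
G4 = G3 XOR b = (c NOR NOT (a XOR c)) XOR b

(c NOR NOT (a XOR c)) XOR b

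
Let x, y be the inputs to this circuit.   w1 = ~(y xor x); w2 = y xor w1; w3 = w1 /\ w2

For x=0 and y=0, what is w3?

1

w1 = ~(0 xor 0) = 1
w2 = 0 xor 1 = 1
w3 = 1 /\ 1 = 1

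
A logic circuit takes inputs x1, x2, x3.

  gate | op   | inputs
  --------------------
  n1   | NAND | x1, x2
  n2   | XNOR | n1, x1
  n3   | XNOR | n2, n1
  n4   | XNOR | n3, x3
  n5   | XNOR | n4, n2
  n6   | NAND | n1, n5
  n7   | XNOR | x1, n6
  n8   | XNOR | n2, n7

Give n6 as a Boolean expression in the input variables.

(x1 NAND x2) NAND (((((x1 NAND x2) XNOR x1) XNOR (x1 NAND x2)) XNOR x3) XNOR ((x1 NAND x2) XNOR x1))

n1 = x1 NAND x2
n2 = n1 XNOR x1 = (x1 NAND x2) XNOR x1
n3 = n2 XNOR n1 = ((x1 NAND x2) XNOR x1) XNOR (x1 NAND x2)
n4 = n3 XNOR x3 = (((x1 NAND x2) XNOR x1) XNOR (x1 NAND x2)) XNOR x3
n5 = n4 XNOR n2 = ((((x1 NAND x2) XNOR x1) XNOR (x1 NAND x2)) XNOR x3) XNOR ((x1 NAND x2) XNOR x1)
n6 = n1 NAND n5 = (x1 NAND x2) NAND (((((x1 NAND x2) XNOR x1) XNOR (x1 NAND x2)) XNOR x3) XNOR ((x1 NAND x2) XNOR x1))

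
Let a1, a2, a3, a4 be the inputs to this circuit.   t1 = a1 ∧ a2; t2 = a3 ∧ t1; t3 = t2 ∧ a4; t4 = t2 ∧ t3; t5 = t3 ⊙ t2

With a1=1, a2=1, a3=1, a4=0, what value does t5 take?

0

t1 = 1 ∧ 1 = 1
t2 = 1 ∧ 1 = 1
t3 = 1 ∧ 0 = 0
t5 = 0 ⊙ 1 = 0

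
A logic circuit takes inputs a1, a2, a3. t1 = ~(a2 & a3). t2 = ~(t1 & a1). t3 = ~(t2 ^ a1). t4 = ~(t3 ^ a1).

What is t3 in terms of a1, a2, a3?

t1 = ~(a2 & a3)
t2 = ~(t1 & a1) = ~((~(a2 & a3)) & a1)
t3 = ~(t2 ^ a1) = ~((~((~(a2 & a3)) & a1)) ^ a1)

~((~((~(a2 & a3)) & a1)) ^ a1)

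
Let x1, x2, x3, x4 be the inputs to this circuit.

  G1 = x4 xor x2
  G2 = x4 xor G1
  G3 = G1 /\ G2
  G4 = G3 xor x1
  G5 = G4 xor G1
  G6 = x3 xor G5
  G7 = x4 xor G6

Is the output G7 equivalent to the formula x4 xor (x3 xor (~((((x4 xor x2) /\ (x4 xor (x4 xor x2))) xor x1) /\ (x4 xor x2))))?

G1 = x4 xor x2
G2 = x4 xor G1 = x4 xor (x4 xor x2)
G3 = G1 /\ G2 = (x4 xor x2) /\ (x4 xor (x4 xor x2))
G4 = G3 xor x1 = ((x4 xor x2) /\ (x4 xor (x4 xor x2))) xor x1
G5 = G4 xor G1 = (((x4 xor x2) /\ (x4 xor (x4 xor x2))) xor x1) xor (x4 xor x2)
G6 = x3 xor G5 = x3 xor ((((x4 xor x2) /\ (x4 xor (x4 xor x2))) xor x1) xor (x4 xor x2))
G7 = x4 xor G6 = x4 xor (x3 xor ((((x4 xor x2) /\ (x4 xor (x4 xor x2))) xor x1) xor (x4 xor x2)))
At x1=0, x2=0, x3=0, x4=0: circuit gives 0, formula gives 1.

No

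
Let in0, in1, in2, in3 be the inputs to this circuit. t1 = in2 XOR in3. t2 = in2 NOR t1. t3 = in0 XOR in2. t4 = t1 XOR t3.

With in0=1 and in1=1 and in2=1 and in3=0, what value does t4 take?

t1 = 1 XOR 0 = 1
t3 = 1 XOR 1 = 0
t4 = 1 XOR 0 = 1

1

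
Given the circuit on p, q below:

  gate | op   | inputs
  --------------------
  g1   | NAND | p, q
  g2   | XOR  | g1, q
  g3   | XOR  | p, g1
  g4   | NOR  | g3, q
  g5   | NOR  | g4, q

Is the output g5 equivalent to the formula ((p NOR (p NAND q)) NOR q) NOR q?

No

g1 = p NAND q
g3 = p XOR g1 = p XOR (p NAND q)
g4 = g3 NOR q = (p XOR (p NAND q)) NOR q
g5 = g4 NOR q = ((p XOR (p NAND q)) NOR q) NOR q
At p=0, q=0: circuit gives 1, formula gives 0.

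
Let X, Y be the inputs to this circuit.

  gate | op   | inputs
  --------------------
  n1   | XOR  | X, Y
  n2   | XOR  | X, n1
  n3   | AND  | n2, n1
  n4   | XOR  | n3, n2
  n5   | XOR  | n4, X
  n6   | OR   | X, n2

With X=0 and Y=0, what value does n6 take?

0

n1 = 0 XOR 0 = 0
n2 = 0 XOR 0 = 0
n6 = 0 OR 0 = 0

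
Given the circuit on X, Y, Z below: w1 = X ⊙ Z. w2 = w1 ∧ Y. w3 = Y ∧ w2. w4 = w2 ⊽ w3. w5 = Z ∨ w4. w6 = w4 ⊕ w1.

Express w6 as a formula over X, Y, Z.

(((X ⊙ Z) ∧ Y) ⊽ (Y ∧ ((X ⊙ Z) ∧ Y))) ⊕ (X ⊙ Z)

w1 = X ⊙ Z
w2 = w1 ∧ Y = (X ⊙ Z) ∧ Y
w3 = Y ∧ w2 = Y ∧ ((X ⊙ Z) ∧ Y)
w4 = w2 ⊽ w3 = ((X ⊙ Z) ∧ Y) ⊽ (Y ∧ ((X ⊙ Z) ∧ Y))
w6 = w4 ⊕ w1 = (((X ⊙ Z) ∧ Y) ⊽ (Y ∧ ((X ⊙ Z) ∧ Y))) ⊕ (X ⊙ Z)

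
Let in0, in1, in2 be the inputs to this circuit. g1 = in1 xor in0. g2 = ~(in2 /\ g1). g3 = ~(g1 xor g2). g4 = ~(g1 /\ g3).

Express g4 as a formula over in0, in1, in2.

g1 = in1 xor in0
g2 = ~(in2 /\ g1) = ~(in2 /\ (in1 xor in0))
g3 = ~(g1 xor g2) = ~((in1 xor in0) xor (~(in2 /\ (in1 xor in0))))
g4 = ~(g1 /\ g3) = ~((in1 xor in0) /\ (~((in1 xor in0) xor (~(in2 /\ (in1 xor in0))))))

~((in1 xor in0) /\ (~((in1 xor in0) xor (~(in2 /\ (in1 xor in0))))))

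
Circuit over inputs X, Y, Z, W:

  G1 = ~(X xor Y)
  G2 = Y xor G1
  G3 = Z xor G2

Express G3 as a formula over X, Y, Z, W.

G1 = ~(X xor Y)
G2 = Y xor G1 = Y xor (~(X xor Y))
G3 = Z xor G2 = Z xor (Y xor (~(X xor Y)))

Z xor (Y xor (~(X xor Y)))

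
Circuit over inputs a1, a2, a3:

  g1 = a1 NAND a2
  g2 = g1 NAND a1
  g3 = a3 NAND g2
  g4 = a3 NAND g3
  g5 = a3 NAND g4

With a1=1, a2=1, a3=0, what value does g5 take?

g1 = 1 NAND 1 = 0
g2 = 0 NAND 1 = 1
g3 = 0 NAND 1 = 1
g4 = 0 NAND 1 = 1
g5 = 0 NAND 1 = 1

1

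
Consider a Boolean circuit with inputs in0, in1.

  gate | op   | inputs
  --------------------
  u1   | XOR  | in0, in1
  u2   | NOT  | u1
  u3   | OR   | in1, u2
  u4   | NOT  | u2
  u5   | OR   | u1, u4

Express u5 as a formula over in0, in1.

u1 = in0 XOR in1
u2 = NOT u1 = NOT (in0 XOR in1)
u4 = NOT u2 = NOT NOT (in0 XOR in1)
u5 = u1 OR u4 = (in0 XOR in1) OR NOT NOT (in0 XOR in1)

(in0 XOR in1) OR NOT NOT (in0 XOR in1)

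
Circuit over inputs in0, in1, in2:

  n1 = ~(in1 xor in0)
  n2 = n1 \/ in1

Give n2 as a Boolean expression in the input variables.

(~(in1 xor in0)) \/ in1

n1 = ~(in1 xor in0)
n2 = n1 \/ in1 = (~(in1 xor in0)) \/ in1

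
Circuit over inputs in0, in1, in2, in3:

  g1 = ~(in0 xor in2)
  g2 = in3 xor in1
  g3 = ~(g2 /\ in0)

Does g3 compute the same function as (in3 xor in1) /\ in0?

g2 = in3 xor in1
g3 = ~(g2 /\ in0) = ~((in3 xor in1) /\ in0)
At in0=0, in1=0, in2=0, in3=0: circuit gives 1, formula gives 0.

No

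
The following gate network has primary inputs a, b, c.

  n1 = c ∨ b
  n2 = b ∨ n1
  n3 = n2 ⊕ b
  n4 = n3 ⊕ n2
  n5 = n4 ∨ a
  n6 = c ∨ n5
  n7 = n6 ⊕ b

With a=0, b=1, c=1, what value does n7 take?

0

n1 = 1 ∨ 1 = 1
n2 = 1 ∨ 1 = 1
n3 = 1 ⊕ 1 = 0
n4 = 0 ⊕ 1 = 1
n5 = 1 ∨ 0 = 1
n6 = 1 ∨ 1 = 1
n7 = 1 ⊕ 1 = 0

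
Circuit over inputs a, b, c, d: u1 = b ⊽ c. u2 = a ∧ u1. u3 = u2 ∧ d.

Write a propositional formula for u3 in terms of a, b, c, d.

u1 = b ⊽ c
u2 = a ∧ u1 = a ∧ (b ⊽ c)
u3 = u2 ∧ d = (a ∧ (b ⊽ c)) ∧ d

(a ∧ (b ⊽ c)) ∧ d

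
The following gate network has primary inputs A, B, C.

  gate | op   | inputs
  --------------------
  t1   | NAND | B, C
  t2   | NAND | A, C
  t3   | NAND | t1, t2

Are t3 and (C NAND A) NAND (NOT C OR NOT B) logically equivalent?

Yes

t1 = B NAND C
t2 = A NAND C
t3 = t1 NAND t2 = (B NAND C) NAND (A NAND C)
At A=0, B=0, C=0: circuit gives 0, formula gives 0.
At A=0, B=1, C=1: circuit gives 1, formula gives 1.
Agrees on all 8 inputs.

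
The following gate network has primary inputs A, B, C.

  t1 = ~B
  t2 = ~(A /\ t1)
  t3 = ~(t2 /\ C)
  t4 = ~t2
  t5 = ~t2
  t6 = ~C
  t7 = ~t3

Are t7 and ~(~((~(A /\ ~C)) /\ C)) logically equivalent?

No

t1 = ~B
t2 = ~(A /\ t1) = ~(A /\ ~B)
t3 = ~(t2 /\ C) = ~((~(A /\ ~B)) /\ C)
t7 = ~t3 = ~(~((~(A /\ ~B)) /\ C))
At A=1, B=0, C=1: circuit gives 0, formula gives 1.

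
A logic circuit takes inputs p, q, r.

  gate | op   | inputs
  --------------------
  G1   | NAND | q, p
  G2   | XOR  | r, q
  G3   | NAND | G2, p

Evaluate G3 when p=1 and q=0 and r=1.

0

G2 = 1 XOR 0 = 1
G3 = 1 NAND 1 = 0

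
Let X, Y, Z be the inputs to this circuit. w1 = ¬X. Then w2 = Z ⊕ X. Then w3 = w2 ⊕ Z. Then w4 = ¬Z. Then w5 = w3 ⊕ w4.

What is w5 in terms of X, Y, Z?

w2 = Z ⊕ X
w3 = w2 ⊕ Z = (Z ⊕ X) ⊕ Z
w4 = ¬Z
w5 = w3 ⊕ w4 = ((Z ⊕ X) ⊕ Z) ⊕ ¬Z

((Z ⊕ X) ⊕ Z) ⊕ ¬Z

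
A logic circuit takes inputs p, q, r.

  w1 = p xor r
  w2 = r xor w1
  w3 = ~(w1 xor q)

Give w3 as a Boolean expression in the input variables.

~((p xor r) xor q)

w1 = p xor r
w3 = ~(w1 xor q) = ~((p xor r) xor q)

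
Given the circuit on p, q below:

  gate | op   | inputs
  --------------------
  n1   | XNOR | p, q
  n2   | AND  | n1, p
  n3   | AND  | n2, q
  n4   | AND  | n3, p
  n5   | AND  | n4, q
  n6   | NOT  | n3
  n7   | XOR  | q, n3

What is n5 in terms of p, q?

((((p XNOR q) AND p) AND q) AND p) AND q

n1 = p XNOR q
n2 = n1 AND p = (p XNOR q) AND p
n3 = n2 AND q = ((p XNOR q) AND p) AND q
n4 = n3 AND p = (((p XNOR q) AND p) AND q) AND p
n5 = n4 AND q = ((((p XNOR q) AND p) AND q) AND p) AND q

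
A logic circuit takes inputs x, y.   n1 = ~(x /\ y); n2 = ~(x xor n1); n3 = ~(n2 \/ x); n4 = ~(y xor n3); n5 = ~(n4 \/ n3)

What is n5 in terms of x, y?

n1 = ~(x /\ y)
n2 = ~(x xor n1) = ~(x xor (~(x /\ y)))
n3 = ~(n2 \/ x) = ~((~(x xor (~(x /\ y)))) \/ x)
n4 = ~(y xor n3) = ~(y xor (~((~(x xor (~(x /\ y)))) \/ x)))
n5 = ~(n4 \/ n3) = ~((~(y xor (~((~(x xor (~(x /\ y)))) \/ x)))) \/ (~((~(x xor (~(x /\ y)))) \/ x)))

~((~(y xor (~((~(x xor (~(x /\ y)))) \/ x)))) \/ (~((~(x xor (~(x /\ y)))) \/ x)))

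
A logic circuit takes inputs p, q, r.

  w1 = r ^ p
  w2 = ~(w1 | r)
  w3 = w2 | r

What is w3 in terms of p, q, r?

(~((r ^ p) | r)) | r

w1 = r ^ p
w2 = ~(w1 | r) = ~((r ^ p) | r)
w3 = w2 | r = (~((r ^ p) | r)) | r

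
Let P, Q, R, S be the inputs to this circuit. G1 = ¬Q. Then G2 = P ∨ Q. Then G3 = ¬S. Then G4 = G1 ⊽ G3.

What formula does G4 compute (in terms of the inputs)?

G1 = ¬Q
G3 = ¬S
G4 = G1 ⊽ G3 = ¬Q ⊽ ¬S

¬Q ⊽ ¬S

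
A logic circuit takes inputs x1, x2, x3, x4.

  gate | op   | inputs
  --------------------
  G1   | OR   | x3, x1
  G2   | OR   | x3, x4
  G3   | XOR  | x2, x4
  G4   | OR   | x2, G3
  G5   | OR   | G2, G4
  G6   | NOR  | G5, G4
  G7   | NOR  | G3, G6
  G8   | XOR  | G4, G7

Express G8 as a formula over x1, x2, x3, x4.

G2 = x3 OR x4
G3 = x2 XOR x4
G4 = x2 OR G3 = x2 OR (x2 XOR x4)
G5 = G2 OR G4 = (x3 OR x4) OR (x2 OR (x2 XOR x4))
G6 = G5 NOR G4 = ((x3 OR x4) OR (x2 OR (x2 XOR x4))) NOR (x2 OR (x2 XOR x4))
G7 = G3 NOR G6 = (x2 XOR x4) NOR (((x3 OR x4) OR (x2 OR (x2 XOR x4))) NOR (x2 OR (x2 XOR x4)))
G8 = G4 XOR G7 = (x2 OR (x2 XOR x4)) XOR ((x2 XOR x4) NOR (((x3 OR x4) OR (x2 OR (x2 XOR x4))) NOR (x2 OR (x2 XOR x4))))

(x2 OR (x2 XOR x4)) XOR ((x2 XOR x4) NOR (((x3 OR x4) OR (x2 OR (x2 XOR x4))) NOR (x2 OR (x2 XOR x4))))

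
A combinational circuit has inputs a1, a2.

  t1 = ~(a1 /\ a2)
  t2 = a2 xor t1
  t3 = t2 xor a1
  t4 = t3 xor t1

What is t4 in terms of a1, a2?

((a2 xor (~(a1 /\ a2))) xor a1) xor (~(a1 /\ a2))

t1 = ~(a1 /\ a2)
t2 = a2 xor t1 = a2 xor (~(a1 /\ a2))
t3 = t2 xor a1 = (a2 xor (~(a1 /\ a2))) xor a1
t4 = t3 xor t1 = ((a2 xor (~(a1 /\ a2))) xor a1) xor (~(a1 /\ a2))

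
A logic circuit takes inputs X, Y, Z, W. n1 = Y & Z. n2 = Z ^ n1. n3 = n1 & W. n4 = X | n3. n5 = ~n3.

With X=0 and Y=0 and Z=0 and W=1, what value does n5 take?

1

n1 = 0 & 0 = 0
n3 = 0 & 1 = 0
n5 = ~0 = 1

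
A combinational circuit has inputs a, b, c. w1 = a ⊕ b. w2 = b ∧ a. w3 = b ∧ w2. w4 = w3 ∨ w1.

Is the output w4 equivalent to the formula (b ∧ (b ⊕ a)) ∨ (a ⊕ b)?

No

w1 = a ⊕ b
w2 = b ∧ a
w3 = b ∧ w2 = b ∧ (b ∧ a)
w4 = w3 ∨ w1 = (b ∧ (b ∧ a)) ∨ (a ⊕ b)
At a=1, b=1, c=0: circuit gives 1, formula gives 0.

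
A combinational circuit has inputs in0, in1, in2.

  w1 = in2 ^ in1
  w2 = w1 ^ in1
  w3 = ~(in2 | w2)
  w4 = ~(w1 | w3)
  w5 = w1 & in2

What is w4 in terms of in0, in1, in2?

w1 = in2 ^ in1
w2 = w1 ^ in1 = (in2 ^ in1) ^ in1
w3 = ~(in2 | w2) = ~(in2 | ((in2 ^ in1) ^ in1))
w4 = ~(w1 | w3) = ~((in2 ^ in1) | (~(in2 | ((in2 ^ in1) ^ in1))))

~((in2 ^ in1) | (~(in2 | ((in2 ^ in1) ^ in1))))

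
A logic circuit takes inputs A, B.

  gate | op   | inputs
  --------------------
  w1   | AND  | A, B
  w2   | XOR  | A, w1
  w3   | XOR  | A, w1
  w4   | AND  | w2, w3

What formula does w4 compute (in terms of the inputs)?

(A XOR (A AND B)) AND (A XOR (A AND B))

w1 = A AND B
w2 = A XOR w1 = A XOR (A AND B)
w3 = A XOR w1 = A XOR (A AND B)
w4 = w2 AND w3 = (A XOR (A AND B)) AND (A XOR (A AND B))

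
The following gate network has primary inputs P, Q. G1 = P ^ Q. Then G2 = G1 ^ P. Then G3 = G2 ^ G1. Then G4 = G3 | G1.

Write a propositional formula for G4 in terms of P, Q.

(((P ^ Q) ^ P) ^ (P ^ Q)) | (P ^ Q)

G1 = P ^ Q
G2 = G1 ^ P = (P ^ Q) ^ P
G3 = G2 ^ G1 = ((P ^ Q) ^ P) ^ (P ^ Q)
G4 = G3 | G1 = (((P ^ Q) ^ P) ^ (P ^ Q)) | (P ^ Q)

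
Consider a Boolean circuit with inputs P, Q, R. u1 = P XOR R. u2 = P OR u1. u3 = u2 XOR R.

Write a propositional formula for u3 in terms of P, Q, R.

u1 = P XOR R
u2 = P OR u1 = P OR (P XOR R)
u3 = u2 XOR R = (P OR (P XOR R)) XOR R

(P OR (P XOR R)) XOR R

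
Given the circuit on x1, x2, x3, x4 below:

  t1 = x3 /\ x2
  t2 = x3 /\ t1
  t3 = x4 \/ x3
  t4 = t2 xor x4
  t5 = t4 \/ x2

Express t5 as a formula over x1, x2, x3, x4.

t1 = x3 /\ x2
t2 = x3 /\ t1 = x3 /\ (x3 /\ x2)
t4 = t2 xor x4 = (x3 /\ (x3 /\ x2)) xor x4
t5 = t4 \/ x2 = ((x3 /\ (x3 /\ x2)) xor x4) \/ x2

((x3 /\ (x3 /\ x2)) xor x4) \/ x2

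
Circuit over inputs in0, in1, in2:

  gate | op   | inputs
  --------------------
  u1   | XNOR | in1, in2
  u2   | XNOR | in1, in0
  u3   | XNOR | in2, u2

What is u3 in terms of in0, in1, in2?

u2 = in1 XNOR in0
u3 = in2 XNOR u2 = in2 XNOR (in1 XNOR in0)

in2 XNOR (in1 XNOR in0)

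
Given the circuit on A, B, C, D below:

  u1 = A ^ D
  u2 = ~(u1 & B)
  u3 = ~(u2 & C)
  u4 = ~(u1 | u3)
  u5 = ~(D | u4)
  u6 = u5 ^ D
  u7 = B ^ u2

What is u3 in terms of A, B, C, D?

~((~((A ^ D) & B)) & C)

u1 = A ^ D
u2 = ~(u1 & B) = ~((A ^ D) & B)
u3 = ~(u2 & C) = ~((~((A ^ D) & B)) & C)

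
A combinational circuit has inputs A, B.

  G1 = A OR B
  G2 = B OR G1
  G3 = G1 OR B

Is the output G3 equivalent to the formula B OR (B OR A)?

G1 = A OR B
G3 = G1 OR B = (A OR B) OR B
At A=0, B=0: circuit gives 0, formula gives 0.
At A=0, B=1: circuit gives 1, formula gives 1.
Agrees on all 4 inputs.

Yes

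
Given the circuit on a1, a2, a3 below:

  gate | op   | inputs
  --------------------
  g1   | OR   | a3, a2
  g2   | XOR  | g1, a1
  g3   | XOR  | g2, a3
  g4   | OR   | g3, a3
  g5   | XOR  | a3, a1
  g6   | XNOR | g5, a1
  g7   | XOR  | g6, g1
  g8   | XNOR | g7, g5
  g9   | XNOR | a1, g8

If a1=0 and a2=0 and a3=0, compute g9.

1

g1 = 0 OR 0 = 0
g5 = 0 XOR 0 = 0
g6 = 0 XNOR 0 = 1
g7 = 1 XOR 0 = 1
g8 = 1 XNOR 0 = 0
g9 = 0 XNOR 0 = 1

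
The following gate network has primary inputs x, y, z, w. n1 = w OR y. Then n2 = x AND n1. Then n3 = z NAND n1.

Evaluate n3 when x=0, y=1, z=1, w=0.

0

n1 = 0 OR 1 = 1
n3 = 1 NAND 1 = 0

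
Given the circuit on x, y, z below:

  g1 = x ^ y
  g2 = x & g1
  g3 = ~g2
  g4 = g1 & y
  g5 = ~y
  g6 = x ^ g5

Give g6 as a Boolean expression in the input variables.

x ^ ~y

g5 = ~y
g6 = x ^ g5 = x ^ ~y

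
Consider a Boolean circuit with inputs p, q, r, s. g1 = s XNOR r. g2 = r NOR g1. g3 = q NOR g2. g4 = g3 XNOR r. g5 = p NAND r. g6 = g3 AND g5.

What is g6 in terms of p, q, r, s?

g1 = s XNOR r
g2 = r NOR g1 = r NOR (s XNOR r)
g3 = q NOR g2 = q NOR (r NOR (s XNOR r))
g5 = p NAND r
g6 = g3 AND g5 = (q NOR (r NOR (s XNOR r))) AND (p NAND r)

(q NOR (r NOR (s XNOR r))) AND (p NAND r)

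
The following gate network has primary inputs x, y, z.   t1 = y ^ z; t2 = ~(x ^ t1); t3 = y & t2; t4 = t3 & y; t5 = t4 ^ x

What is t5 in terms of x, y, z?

((y & (~(x ^ (y ^ z)))) & y) ^ x

t1 = y ^ z
t2 = ~(x ^ t1) = ~(x ^ (y ^ z))
t3 = y & t2 = y & (~(x ^ (y ^ z)))
t4 = t3 & y = (y & (~(x ^ (y ^ z)))) & y
t5 = t4 ^ x = ((y & (~(x ^ (y ^ z)))) & y) ^ x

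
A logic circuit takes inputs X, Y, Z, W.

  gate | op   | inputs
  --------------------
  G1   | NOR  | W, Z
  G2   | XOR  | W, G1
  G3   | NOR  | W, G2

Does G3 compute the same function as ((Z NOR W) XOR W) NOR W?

Yes

G1 = W NOR Z
G2 = W XOR G1 = W XOR (W NOR Z)
G3 = W NOR G2 = W NOR (W XOR (W NOR Z))
At X=0, Y=0, Z=0, W=0: circuit gives 0, formula gives 0.
At X=0, Y=0, Z=1, W=0: circuit gives 1, formula gives 1.
Agrees on all 16 inputs.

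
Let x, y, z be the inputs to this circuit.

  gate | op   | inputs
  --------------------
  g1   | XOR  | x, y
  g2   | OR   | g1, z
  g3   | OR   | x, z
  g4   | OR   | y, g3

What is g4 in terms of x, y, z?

y OR (x OR z)

g3 = x OR z
g4 = y OR g3 = y OR (x OR z)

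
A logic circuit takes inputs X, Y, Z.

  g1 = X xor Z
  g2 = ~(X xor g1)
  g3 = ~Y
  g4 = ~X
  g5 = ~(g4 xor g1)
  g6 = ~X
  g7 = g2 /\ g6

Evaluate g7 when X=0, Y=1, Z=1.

0

g1 = 0 xor 1 = 1
g2 = ~(0 xor 1) = 0
g6 = ~0 = 1
g7 = 0 /\ 1 = 0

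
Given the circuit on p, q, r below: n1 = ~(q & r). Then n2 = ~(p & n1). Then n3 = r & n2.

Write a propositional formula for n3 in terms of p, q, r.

r & (~(p & (~(q & r))))

n1 = ~(q & r)
n2 = ~(p & n1) = ~(p & (~(q & r)))
n3 = r & n2 = r & (~(p & (~(q & r))))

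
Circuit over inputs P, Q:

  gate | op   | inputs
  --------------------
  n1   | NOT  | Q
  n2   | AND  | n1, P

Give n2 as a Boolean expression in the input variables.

n1 = NOT Q
n2 = n1 AND P = NOT Q AND P

NOT Q AND P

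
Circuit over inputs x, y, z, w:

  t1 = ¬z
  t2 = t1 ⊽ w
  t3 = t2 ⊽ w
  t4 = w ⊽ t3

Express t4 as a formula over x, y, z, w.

w ⊽ ((¬z ⊽ w) ⊽ w)

t1 = ¬z
t2 = t1 ⊽ w = ¬z ⊽ w
t3 = t2 ⊽ w = (¬z ⊽ w) ⊽ w
t4 = w ⊽ t3 = w ⊽ ((¬z ⊽ w) ⊽ w)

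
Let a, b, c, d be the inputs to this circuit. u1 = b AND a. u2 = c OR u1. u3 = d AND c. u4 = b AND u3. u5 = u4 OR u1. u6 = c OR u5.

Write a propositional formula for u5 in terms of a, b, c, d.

u1 = b AND a
u3 = d AND c
u4 = b AND u3 = b AND (d AND c)
u5 = u4 OR u1 = (b AND (d AND c)) OR (b AND a)

(b AND (d AND c)) OR (b AND a)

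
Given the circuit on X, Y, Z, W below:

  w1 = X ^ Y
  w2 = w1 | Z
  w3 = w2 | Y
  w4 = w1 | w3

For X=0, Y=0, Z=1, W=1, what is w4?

w1 = 0 ^ 0 = 0
w2 = 0 | 1 = 1
w3 = 1 | 0 = 1
w4 = 0 | 1 = 1

1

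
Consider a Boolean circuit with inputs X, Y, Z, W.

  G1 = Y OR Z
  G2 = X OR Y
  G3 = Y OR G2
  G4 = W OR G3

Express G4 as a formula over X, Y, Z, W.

G2 = X OR Y
G3 = Y OR G2 = Y OR (X OR Y)
G4 = W OR G3 = W OR (Y OR (X OR Y))

W OR (Y OR (X OR Y))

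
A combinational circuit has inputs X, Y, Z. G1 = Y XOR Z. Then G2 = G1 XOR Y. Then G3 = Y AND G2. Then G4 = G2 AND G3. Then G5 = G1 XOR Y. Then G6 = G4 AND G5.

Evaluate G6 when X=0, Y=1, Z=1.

1

G1 = 1 XOR 1 = 0
G2 = 0 XOR 1 = 1
G3 = 1 AND 1 = 1
G4 = 1 AND 1 = 1
G5 = 0 XOR 1 = 1
G6 = 1 AND 1 = 1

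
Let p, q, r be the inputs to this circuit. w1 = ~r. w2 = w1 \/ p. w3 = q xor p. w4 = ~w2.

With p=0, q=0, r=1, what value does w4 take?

w1 = ~1 = 0
w2 = 0 \/ 0 = 0
w4 = ~0 = 1

1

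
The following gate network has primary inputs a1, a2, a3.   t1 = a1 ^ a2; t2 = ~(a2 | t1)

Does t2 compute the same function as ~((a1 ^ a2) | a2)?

t1 = a1 ^ a2
t2 = ~(a2 | t1) = ~(a2 | (a1 ^ a2))
At a1=0, a2=1, a3=0: circuit gives 0, formula gives 0.
At a1=0, a2=0, a3=0: circuit gives 1, formula gives 1.
Agrees on all 8 inputs.

Yes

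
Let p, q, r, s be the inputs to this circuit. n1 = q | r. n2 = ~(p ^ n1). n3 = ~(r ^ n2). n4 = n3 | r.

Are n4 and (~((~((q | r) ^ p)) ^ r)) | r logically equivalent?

n1 = q | r
n2 = ~(p ^ n1) = ~(p ^ (q | r))
n3 = ~(r ^ n2) = ~(r ^ (~(p ^ (q | r))))
n4 = n3 | r = (~(r ^ (~(p ^ (q | r))))) | r
At p=0, q=0, r=0, s=0: circuit gives 0, formula gives 0.
At p=0, q=0, r=1, s=0: circuit gives 1, formula gives 1.
Agrees on all 16 inputs.

Yes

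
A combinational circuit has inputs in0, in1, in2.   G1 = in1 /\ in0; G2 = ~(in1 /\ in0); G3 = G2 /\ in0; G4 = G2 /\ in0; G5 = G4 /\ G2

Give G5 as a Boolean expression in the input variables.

G2 = ~(in1 /\ in0)
G4 = G2 /\ in0 = (~(in1 /\ in0)) /\ in0
G5 = G4 /\ G2 = ((~(in1 /\ in0)) /\ in0) /\ (~(in1 /\ in0))

((~(in1 /\ in0)) /\ in0) /\ (~(in1 /\ in0))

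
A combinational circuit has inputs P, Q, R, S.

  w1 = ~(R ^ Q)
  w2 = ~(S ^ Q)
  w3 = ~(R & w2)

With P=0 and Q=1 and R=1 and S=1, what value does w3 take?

w2 = ~(1 ^ 1) = 1
w3 = ~(1 & 1) = 0

0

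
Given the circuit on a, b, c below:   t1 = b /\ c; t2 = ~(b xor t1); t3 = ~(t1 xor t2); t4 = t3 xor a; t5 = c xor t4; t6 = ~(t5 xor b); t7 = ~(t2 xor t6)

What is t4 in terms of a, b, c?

t1 = b /\ c
t2 = ~(b xor t1) = ~(b xor (b /\ c))
t3 = ~(t1 xor t2) = ~((b /\ c) xor (~(b xor (b /\ c))))
t4 = t3 xor a = (~((b /\ c) xor (~(b xor (b /\ c))))) xor a

(~((b /\ c) xor (~(b xor (b /\ c))))) xor a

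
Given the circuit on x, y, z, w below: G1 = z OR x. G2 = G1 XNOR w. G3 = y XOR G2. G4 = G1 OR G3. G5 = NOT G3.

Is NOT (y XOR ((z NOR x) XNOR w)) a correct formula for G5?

No

G1 = z OR x
G2 = G1 XNOR w = (z OR x) XNOR w
G3 = y XOR G2 = y XOR ((z OR x) XNOR w)
G5 = NOT G3 = NOT (y XOR ((z OR x) XNOR w))
At x=0, y=0, z=0, w=0: circuit gives 0, formula gives 1.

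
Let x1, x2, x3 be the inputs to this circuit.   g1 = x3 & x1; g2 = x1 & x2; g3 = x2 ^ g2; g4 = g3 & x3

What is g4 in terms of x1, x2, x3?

g2 = x1 & x2
g3 = x2 ^ g2 = x2 ^ (x1 & x2)
g4 = g3 & x3 = (x2 ^ (x1 & x2)) & x3

(x2 ^ (x1 & x2)) & x3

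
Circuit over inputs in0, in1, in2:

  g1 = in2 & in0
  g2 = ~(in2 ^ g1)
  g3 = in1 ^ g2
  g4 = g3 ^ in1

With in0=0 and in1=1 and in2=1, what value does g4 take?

0

g1 = 1 & 0 = 0
g2 = ~(1 ^ 0) = 0
g3 = 1 ^ 0 = 1
g4 = 1 ^ 1 = 0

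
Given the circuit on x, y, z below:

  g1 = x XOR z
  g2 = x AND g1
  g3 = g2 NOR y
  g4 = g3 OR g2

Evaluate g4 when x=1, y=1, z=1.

g1 = 1 XOR 1 = 0
g2 = 1 AND 0 = 0
g3 = 0 NOR 1 = 0
g4 = 0 OR 0 = 0

0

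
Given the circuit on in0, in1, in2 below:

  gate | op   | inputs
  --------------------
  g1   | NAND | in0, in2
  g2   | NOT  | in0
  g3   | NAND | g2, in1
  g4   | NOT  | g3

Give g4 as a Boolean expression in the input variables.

NOT (NOT in0 NAND in1)

g2 = NOT in0
g3 = g2 NAND in1 = NOT in0 NAND in1
g4 = NOT g3 = NOT (NOT in0 NAND in1)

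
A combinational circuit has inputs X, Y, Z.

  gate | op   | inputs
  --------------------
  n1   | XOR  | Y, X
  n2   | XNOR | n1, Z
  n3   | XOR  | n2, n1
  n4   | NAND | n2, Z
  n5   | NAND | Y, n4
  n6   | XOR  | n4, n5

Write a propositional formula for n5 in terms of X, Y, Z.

Y NAND (((Y XOR X) XNOR Z) NAND Z)

n1 = Y XOR X
n2 = n1 XNOR Z = (Y XOR X) XNOR Z
n4 = n2 NAND Z = ((Y XOR X) XNOR Z) NAND Z
n5 = Y NAND n4 = Y NAND (((Y XOR X) XNOR Z) NAND Z)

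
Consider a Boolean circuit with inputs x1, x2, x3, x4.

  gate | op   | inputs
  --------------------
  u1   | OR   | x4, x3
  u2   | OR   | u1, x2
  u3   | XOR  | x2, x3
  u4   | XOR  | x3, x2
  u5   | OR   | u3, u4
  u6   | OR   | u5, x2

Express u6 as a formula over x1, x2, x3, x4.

((x2 XOR x3) OR (x3 XOR x2)) OR x2

u3 = x2 XOR x3
u4 = x3 XOR x2
u5 = u3 OR u4 = (x2 XOR x3) OR (x3 XOR x2)
u6 = u5 OR x2 = ((x2 XOR x3) OR (x3 XOR x2)) OR x2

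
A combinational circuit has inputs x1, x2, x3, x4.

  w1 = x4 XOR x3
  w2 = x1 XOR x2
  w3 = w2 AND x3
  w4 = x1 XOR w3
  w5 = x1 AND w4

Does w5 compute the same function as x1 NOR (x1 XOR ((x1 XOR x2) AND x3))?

w2 = x1 XOR x2
w3 = w2 AND x3 = (x1 XOR x2) AND x3
w4 = x1 XOR w3 = x1 XOR ((x1 XOR x2) AND x3)
w5 = x1 AND w4 = x1 AND (x1 XOR ((x1 XOR x2) AND x3))
At x1=0, x2=0, x3=0, x4=0: circuit gives 0, formula gives 1.

No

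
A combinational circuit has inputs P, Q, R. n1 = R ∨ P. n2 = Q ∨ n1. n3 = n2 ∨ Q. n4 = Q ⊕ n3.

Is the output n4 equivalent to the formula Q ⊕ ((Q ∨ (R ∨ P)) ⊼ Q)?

No

n1 = R ∨ P
n2 = Q ∨ n1 = Q ∨ (R ∨ P)
n3 = n2 ∨ Q = (Q ∨ (R ∨ P)) ∨ Q
n4 = Q ⊕ n3 = Q ⊕ ((Q ∨ (R ∨ P)) ∨ Q)
At P=0, Q=0, R=0: circuit gives 0, formula gives 1.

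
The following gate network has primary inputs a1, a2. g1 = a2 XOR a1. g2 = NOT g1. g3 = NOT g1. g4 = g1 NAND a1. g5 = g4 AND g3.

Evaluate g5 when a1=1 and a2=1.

1

g1 = 1 XOR 1 = 0
g3 = NOT 0 = 1
g4 = 0 NAND 1 = 1
g5 = 1 AND 1 = 1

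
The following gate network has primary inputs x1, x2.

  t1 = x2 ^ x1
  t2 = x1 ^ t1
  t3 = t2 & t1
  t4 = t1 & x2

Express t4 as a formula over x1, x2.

t1 = x2 ^ x1
t4 = t1 & x2 = (x2 ^ x1) & x2

(x2 ^ x1) & x2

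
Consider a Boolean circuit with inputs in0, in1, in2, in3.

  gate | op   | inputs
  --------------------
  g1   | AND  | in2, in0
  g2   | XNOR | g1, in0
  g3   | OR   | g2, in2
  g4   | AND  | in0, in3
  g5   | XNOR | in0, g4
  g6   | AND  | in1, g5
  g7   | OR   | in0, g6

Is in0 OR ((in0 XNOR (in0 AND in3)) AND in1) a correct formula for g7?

Yes

g4 = in0 AND in3
g5 = in0 XNOR g4 = in0 XNOR (in0 AND in3)
g6 = in1 AND g5 = in1 AND (in0 XNOR (in0 AND in3))
g7 = in0 OR g6 = in0 OR (in1 AND (in0 XNOR (in0 AND in3)))
At in0=0, in1=0, in2=0, in3=0: circuit gives 0, formula gives 0.
At in0=0, in1=1, in2=0, in3=0: circuit gives 1, formula gives 1.
Agrees on all 16 inputs.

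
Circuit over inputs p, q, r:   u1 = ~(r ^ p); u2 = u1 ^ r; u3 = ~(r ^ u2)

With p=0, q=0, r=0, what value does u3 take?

0

u1 = ~(0 ^ 0) = 1
u2 = 1 ^ 0 = 1
u3 = ~(0 ^ 1) = 0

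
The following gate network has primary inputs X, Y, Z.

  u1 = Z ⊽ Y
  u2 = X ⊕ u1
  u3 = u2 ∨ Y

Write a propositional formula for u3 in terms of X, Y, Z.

(X ⊕ (Z ⊽ Y)) ∨ Y

u1 = Z ⊽ Y
u2 = X ⊕ u1 = X ⊕ (Z ⊽ Y)
u3 = u2 ∨ Y = (X ⊕ (Z ⊽ Y)) ∨ Y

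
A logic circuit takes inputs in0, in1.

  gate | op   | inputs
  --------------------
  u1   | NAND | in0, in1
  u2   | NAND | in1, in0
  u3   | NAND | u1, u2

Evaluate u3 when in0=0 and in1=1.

u1 = 0 NAND 1 = 1
u2 = 1 NAND 0 = 1
u3 = 1 NAND 1 = 0

0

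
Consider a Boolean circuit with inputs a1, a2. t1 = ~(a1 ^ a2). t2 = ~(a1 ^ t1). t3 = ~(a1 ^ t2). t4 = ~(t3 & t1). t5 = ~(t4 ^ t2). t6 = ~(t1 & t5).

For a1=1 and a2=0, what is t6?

1

t1 = ~(1 ^ 0) = 0
t2 = ~(1 ^ 0) = 0
t3 = ~(1 ^ 0) = 0
t4 = ~(0 & 0) = 1
t5 = ~(1 ^ 0) = 0
t6 = ~(0 & 0) = 1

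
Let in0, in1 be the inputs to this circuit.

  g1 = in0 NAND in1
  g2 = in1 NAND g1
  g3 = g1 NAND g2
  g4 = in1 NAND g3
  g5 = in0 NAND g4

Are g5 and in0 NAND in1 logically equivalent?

g1 = in0 NAND in1
g2 = in1 NAND g1 = in1 NAND (in0 NAND in1)
g3 = g1 NAND g2 = (in0 NAND in1) NAND (in1 NAND (in0 NAND in1))
g4 = in1 NAND g3 = in1 NAND ((in0 NAND in1) NAND (in1 NAND (in0 NAND in1)))
g5 = in0 NAND g4 = in0 NAND (in1 NAND ((in0 NAND in1) NAND (in1 NAND (in0 NAND in1))))
At in0=1, in1=0: circuit gives 0, formula gives 1.

No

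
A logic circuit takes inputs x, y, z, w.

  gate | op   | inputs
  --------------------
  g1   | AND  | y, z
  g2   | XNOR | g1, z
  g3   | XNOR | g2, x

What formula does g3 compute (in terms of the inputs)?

((y AND z) XNOR z) XNOR x

g1 = y AND z
g2 = g1 XNOR z = (y AND z) XNOR z
g3 = g2 XNOR x = ((y AND z) XNOR z) XNOR x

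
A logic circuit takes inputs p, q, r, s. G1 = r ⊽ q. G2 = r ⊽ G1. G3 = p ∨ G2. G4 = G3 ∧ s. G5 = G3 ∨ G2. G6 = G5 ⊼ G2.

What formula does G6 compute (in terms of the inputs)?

((p ∨ (r ⊽ (r ⊽ q))) ∨ (r ⊽ (r ⊽ q))) ⊼ (r ⊽ (r ⊽ q))

G1 = r ⊽ q
G2 = r ⊽ G1 = r ⊽ (r ⊽ q)
G3 = p ∨ G2 = p ∨ (r ⊽ (r ⊽ q))
G5 = G3 ∨ G2 = (p ∨ (r ⊽ (r ⊽ q))) ∨ (r ⊽ (r ⊽ q))
G6 = G5 ⊼ G2 = ((p ∨ (r ⊽ (r ⊽ q))) ∨ (r ⊽ (r ⊽ q))) ⊼ (r ⊽ (r ⊽ q))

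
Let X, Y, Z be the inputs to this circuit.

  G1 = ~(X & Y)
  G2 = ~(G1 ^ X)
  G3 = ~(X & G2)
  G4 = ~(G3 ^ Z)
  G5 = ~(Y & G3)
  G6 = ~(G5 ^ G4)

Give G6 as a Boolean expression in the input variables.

G1 = ~(X & Y)
G2 = ~(G1 ^ X) = ~((~(X & Y)) ^ X)
G3 = ~(X & G2) = ~(X & (~((~(X & Y)) ^ X)))
G4 = ~(G3 ^ Z) = ~((~(X & (~((~(X & Y)) ^ X)))) ^ Z)
G5 = ~(Y & G3) = ~(Y & (~(X & (~((~(X & Y)) ^ X)))))
G6 = ~(G5 ^ G4) = ~((~(Y & (~(X & (~((~(X & Y)) ^ X)))))) ^ (~((~(X & (~((~(X & Y)) ^ X)))) ^ Z)))

~((~(Y & (~(X & (~((~(X & Y)) ^ X)))))) ^ (~((~(X & (~((~(X & Y)) ^ X)))) ^ Z)))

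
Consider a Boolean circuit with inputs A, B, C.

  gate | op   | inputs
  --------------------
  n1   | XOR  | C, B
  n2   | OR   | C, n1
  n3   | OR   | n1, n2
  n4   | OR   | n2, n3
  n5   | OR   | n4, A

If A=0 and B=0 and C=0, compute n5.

0

n1 = 0 XOR 0 = 0
n2 = 0 OR 0 = 0
n3 = 0 OR 0 = 0
n4 = 0 OR 0 = 0
n5 = 0 OR 0 = 0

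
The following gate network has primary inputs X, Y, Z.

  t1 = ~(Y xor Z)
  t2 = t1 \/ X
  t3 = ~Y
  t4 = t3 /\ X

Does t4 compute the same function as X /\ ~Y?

Yes

t3 = ~Y
t4 = t3 /\ X = ~Y /\ X
At X=0, Y=0, Z=0: circuit gives 0, formula gives 0.
At X=1, Y=0, Z=0: circuit gives 1, formula gives 1.
Agrees on all 8 inputs.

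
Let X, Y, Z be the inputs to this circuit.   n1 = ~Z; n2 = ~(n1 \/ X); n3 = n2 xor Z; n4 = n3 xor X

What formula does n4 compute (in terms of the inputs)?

n1 = ~Z
n2 = ~(n1 \/ X) = ~(~Z \/ X)
n3 = n2 xor Z = (~(~Z \/ X)) xor Z
n4 = n3 xor X = ((~(~Z \/ X)) xor Z) xor X

((~(~Z \/ X)) xor Z) xor X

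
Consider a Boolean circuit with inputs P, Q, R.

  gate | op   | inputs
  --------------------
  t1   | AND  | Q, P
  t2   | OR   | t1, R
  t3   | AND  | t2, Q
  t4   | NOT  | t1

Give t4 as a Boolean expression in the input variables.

NOT (Q AND P)

t1 = Q AND P
t4 = NOT t1 = NOT (Q AND P)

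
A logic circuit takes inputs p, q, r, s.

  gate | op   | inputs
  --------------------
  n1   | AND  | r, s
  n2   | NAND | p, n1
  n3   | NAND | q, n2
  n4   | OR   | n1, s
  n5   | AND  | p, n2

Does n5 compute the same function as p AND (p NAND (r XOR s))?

n1 = r AND s
n2 = p NAND n1 = p NAND (r AND s)
n5 = p AND n2 = p AND (p NAND (r AND s))
At p=1, q=0, r=0, s=1: circuit gives 1, formula gives 0.

No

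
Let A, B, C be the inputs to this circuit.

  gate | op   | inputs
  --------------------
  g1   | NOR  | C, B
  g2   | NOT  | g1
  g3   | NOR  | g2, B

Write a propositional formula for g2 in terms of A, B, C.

g1 = C NOR B
g2 = NOT g1 = NOT (C NOR B)

NOT (C NOR B)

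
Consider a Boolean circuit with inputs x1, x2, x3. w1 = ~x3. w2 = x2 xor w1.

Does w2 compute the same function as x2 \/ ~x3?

No

w1 = ~x3
w2 = x2 xor w1 = x2 xor ~x3
At x1=0, x2=1, x3=0: circuit gives 0, formula gives 1.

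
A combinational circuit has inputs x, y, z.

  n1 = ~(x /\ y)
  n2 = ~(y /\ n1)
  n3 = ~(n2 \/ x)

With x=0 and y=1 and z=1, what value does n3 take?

n1 = ~(0 /\ 1) = 1
n2 = ~(1 /\ 1) = 0
n3 = ~(0 \/ 0) = 1

1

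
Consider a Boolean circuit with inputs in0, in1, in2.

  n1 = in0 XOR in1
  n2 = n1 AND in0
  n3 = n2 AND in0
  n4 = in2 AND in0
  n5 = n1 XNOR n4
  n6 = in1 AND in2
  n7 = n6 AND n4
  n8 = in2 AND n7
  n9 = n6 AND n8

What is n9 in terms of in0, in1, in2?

n4 = in2 AND in0
n6 = in1 AND in2
n7 = n6 AND n4 = (in1 AND in2) AND (in2 AND in0)
n8 = in2 AND n7 = in2 AND ((in1 AND in2) AND (in2 AND in0))
n9 = n6 AND n8 = (in1 AND in2) AND (in2 AND ((in1 AND in2) AND (in2 AND in0)))

(in1 AND in2) AND (in2 AND ((in1 AND in2) AND (in2 AND in0)))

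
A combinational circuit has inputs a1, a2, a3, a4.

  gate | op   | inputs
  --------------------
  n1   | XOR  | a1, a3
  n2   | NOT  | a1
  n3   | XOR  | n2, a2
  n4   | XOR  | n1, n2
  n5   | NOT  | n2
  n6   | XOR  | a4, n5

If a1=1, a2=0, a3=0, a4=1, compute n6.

n2 = NOT 1 = 0
n5 = NOT 0 = 1
n6 = 1 XOR 1 = 0

0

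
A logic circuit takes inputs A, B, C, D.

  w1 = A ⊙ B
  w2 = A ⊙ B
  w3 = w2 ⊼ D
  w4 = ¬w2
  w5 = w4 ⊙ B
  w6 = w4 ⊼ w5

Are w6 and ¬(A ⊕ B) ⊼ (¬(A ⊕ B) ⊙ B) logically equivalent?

No

w2 = A ⊙ B
w4 = ¬w2 = ¬(A ⊙ B)
w5 = w4 ⊙ B = ¬(A ⊙ B) ⊙ B
w6 = w4 ⊼ w5 = ¬(A ⊙ B) ⊼ (¬(A ⊙ B) ⊙ B)
At A=0, B=1, C=0, D=0: circuit gives 0, formula gives 1.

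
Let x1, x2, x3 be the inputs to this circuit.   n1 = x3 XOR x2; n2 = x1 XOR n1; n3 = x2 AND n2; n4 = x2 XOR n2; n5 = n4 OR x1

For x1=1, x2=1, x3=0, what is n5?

n1 = 0 XOR 1 = 1
n2 = 1 XOR 1 = 0
n4 = 1 XOR 0 = 1
n5 = 1 OR 1 = 1

1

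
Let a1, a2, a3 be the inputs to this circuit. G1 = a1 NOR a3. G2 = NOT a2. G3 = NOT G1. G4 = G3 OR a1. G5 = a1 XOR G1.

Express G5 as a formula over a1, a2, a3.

G1 = a1 NOR a3
G5 = a1 XOR G1 = a1 XOR (a1 NOR a3)

a1 XOR (a1 NOR a3)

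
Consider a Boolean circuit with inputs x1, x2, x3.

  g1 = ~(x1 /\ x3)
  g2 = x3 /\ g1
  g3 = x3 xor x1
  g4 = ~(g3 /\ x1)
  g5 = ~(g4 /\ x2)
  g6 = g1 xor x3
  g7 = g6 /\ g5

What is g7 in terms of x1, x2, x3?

((~(x1 /\ x3)) xor x3) /\ (~((~((x3 xor x1) /\ x1)) /\ x2))

g1 = ~(x1 /\ x3)
g3 = x3 xor x1
g4 = ~(g3 /\ x1) = ~((x3 xor x1) /\ x1)
g5 = ~(g4 /\ x2) = ~((~((x3 xor x1) /\ x1)) /\ x2)
g6 = g1 xor x3 = (~(x1 /\ x3)) xor x3
g7 = g6 /\ g5 = ((~(x1 /\ x3)) xor x3) /\ (~((~((x3 xor x1) /\ x1)) /\ x2))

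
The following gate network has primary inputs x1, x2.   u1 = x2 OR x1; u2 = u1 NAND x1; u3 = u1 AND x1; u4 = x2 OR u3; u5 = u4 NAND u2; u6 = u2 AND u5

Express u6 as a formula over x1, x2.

((x2 OR x1) NAND x1) AND ((x2 OR ((x2 OR x1) AND x1)) NAND ((x2 OR x1) NAND x1))

u1 = x2 OR x1
u2 = u1 NAND x1 = (x2 OR x1) NAND x1
u3 = u1 AND x1 = (x2 OR x1) AND x1
u4 = x2 OR u3 = x2 OR ((x2 OR x1) AND x1)
u5 = u4 NAND u2 = (x2 OR ((x2 OR x1) AND x1)) NAND ((x2 OR x1) NAND x1)
u6 = u2 AND u5 = ((x2 OR x1) NAND x1) AND ((x2 OR ((x2 OR x1) AND x1)) NAND ((x2 OR x1) NAND x1))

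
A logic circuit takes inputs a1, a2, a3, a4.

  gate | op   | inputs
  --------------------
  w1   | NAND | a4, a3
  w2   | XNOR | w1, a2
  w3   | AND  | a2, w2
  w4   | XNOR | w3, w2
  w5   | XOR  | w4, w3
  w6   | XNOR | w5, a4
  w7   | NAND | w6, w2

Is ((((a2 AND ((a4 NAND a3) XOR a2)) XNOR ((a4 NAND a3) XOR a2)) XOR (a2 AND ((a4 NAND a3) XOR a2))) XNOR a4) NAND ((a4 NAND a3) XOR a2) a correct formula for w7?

No

w1 = a4 NAND a3
w2 = w1 XNOR a2 = (a4 NAND a3) XNOR a2
w3 = a2 AND w2 = a2 AND ((a4 NAND a3) XNOR a2)
w4 = w3 XNOR w2 = (a2 AND ((a4 NAND a3) XNOR a2)) XNOR ((a4 NAND a3) XNOR a2)
w5 = w4 XOR w3 = ((a2 AND ((a4 NAND a3) XNOR a2)) XNOR ((a4 NAND a3) XNOR a2)) XOR (a2 AND ((a4 NAND a3) XNOR a2))
w6 = w5 XNOR a4 = (((a2 AND ((a4 NAND a3) XNOR a2)) XNOR ((a4 NAND a3) XNOR a2)) XOR (a2 AND ((a4 NAND a3) XNOR a2))) XNOR a4
w7 = w6 NAND w2 = ((((a2 AND ((a4 NAND a3) XNOR a2)) XNOR ((a4 NAND a3) XNOR a2)) XOR (a2 AND ((a4 NAND a3) XNOR a2))) XNOR a4) NAND ((a4 NAND a3) XNOR a2)
At a1=0, a2=0, a3=0, a4=0: circuit gives 1, formula gives 0.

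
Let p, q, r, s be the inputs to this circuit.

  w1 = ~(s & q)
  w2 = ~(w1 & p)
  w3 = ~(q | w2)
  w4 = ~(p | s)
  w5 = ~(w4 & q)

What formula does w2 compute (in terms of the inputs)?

w1 = ~(s & q)
w2 = ~(w1 & p) = ~((~(s & q)) & p)

~((~(s & q)) & p)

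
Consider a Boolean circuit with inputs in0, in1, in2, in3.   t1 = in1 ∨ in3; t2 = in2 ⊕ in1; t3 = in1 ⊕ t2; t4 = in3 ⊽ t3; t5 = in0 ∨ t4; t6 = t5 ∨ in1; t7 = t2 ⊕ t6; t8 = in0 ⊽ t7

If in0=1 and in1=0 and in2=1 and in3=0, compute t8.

t2 = 1 ⊕ 0 = 1
t3 = 0 ⊕ 1 = 1
t4 = 0 ⊽ 1 = 0
t5 = 1 ∨ 0 = 1
t6 = 1 ∨ 0 = 1
t7 = 1 ⊕ 1 = 0
t8 = 1 ⊽ 0 = 0

0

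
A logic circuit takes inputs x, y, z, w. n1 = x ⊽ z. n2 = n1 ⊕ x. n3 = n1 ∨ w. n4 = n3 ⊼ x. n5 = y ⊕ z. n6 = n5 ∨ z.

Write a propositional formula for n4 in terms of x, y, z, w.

((x ⊽ z) ∨ w) ⊼ x

n1 = x ⊽ z
n3 = n1 ∨ w = (x ⊽ z) ∨ w
n4 = n3 ⊼ x = ((x ⊽ z) ∨ w) ⊼ x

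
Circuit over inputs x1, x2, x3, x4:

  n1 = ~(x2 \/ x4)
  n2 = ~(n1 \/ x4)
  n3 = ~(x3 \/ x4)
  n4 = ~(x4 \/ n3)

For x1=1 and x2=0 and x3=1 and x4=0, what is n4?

1

n3 = ~(1 \/ 0) = 0
n4 = ~(0 \/ 0) = 1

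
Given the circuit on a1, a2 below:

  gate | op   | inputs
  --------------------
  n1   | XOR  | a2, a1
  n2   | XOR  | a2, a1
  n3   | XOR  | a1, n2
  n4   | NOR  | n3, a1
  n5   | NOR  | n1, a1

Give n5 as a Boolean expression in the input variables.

n1 = a2 XOR a1
n5 = n1 NOR a1 = (a2 XOR a1) NOR a1

(a2 XOR a1) NOR a1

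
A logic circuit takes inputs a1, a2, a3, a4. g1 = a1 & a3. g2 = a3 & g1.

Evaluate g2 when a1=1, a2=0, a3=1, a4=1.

g1 = 1 & 1 = 1
g2 = 1 & 1 = 1

1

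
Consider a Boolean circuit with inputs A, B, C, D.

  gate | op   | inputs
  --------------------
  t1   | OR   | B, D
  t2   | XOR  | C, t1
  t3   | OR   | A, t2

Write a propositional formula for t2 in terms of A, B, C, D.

C XOR (B OR D)

t1 = B OR D
t2 = C XOR t1 = C XOR (B OR D)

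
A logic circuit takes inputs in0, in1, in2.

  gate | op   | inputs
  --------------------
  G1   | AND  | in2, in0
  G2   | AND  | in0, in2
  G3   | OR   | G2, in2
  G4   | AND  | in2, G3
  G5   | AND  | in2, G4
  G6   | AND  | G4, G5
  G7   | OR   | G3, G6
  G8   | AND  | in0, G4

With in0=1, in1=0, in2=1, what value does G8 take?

1

G2 = 1 AND 1 = 1
G3 = 1 OR 1 = 1
G4 = 1 AND 1 = 1
G8 = 1 AND 1 = 1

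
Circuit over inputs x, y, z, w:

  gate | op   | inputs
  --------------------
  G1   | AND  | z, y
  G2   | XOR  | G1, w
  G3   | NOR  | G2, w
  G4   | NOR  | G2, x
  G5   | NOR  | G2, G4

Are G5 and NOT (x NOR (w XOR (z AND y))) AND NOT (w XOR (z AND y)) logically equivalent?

G1 = z AND y
G2 = G1 XOR w = (z AND y) XOR w
G4 = G2 NOR x = ((z AND y) XOR w) NOR x
G5 = G2 NOR G4 = ((z AND y) XOR w) NOR (((z AND y) XOR w) NOR x)
At x=0, y=0, z=0, w=0: circuit gives 0, formula gives 0.
At x=1, y=0, z=0, w=0: circuit gives 1, formula gives 1.
Agrees on all 16 inputs.

Yes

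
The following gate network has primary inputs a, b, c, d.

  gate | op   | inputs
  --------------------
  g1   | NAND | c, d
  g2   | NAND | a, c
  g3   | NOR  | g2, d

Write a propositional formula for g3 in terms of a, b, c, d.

(a NAND c) NOR d

g2 = a NAND c
g3 = g2 NOR d = (a NAND c) NOR d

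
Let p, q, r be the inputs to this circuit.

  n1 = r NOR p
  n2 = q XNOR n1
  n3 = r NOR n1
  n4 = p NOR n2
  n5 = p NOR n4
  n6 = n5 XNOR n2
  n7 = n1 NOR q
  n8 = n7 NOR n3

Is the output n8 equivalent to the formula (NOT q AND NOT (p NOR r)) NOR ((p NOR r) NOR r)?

n1 = r NOR p
n3 = r NOR n1 = r NOR (r NOR p)
n7 = n1 NOR q = (r NOR p) NOR q
n8 = n7 NOR n3 = ((r NOR p) NOR q) NOR (r NOR (r NOR p))
At p=0, q=0, r=1: circuit gives 0, formula gives 0.
At p=0, q=0, r=0: circuit gives 1, formula gives 1.
Agrees on all 8 inputs.

Yes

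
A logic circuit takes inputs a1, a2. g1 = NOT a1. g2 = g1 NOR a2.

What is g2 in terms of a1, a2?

g1 = NOT a1
g2 = g1 NOR a2 = NOT a1 NOR a2

NOT a1 NOR a2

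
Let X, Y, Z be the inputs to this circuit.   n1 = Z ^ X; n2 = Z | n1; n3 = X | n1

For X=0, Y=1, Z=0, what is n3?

0

n1 = 0 ^ 0 = 0
n3 = 0 | 0 = 0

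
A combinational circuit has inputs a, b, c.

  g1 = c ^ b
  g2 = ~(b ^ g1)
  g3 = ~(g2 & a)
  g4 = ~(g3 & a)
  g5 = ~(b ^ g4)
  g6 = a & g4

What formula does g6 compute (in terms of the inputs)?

a & (~((~((~(b ^ (c ^ b))) & a)) & a))

g1 = c ^ b
g2 = ~(b ^ g1) = ~(b ^ (c ^ b))
g3 = ~(g2 & a) = ~((~(b ^ (c ^ b))) & a)
g4 = ~(g3 & a) = ~((~((~(b ^ (c ^ b))) & a)) & a)
g6 = a & g4 = a & (~((~((~(b ^ (c ^ b))) & a)) & a))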